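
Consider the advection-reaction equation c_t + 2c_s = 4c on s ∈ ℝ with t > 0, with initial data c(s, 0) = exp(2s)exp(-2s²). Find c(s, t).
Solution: Substitute c = exp(2s)u, i.e. u = exp(-2s)c.
By the product rule, c_s = exp(2s)(u_s + 2u), c_t = exp(2s)u_t.
Substituting into the PDE and dividing by exp(2s): u_t + 2(u_s + 2u) = 4u.
The lower-order terms cancel, leaving the standard advection equation u_t + 2u_s = 0.
Initial data for u: u(s,0) = exp(-2s)c(s,0) = exp(-2s²).
Solve for u:
  By method of characteristics (waves move right with speed 2):
  Along characteristics s - 2t = const, u is constant, so u(s,t) = f(s - 2t) with f = u(·, 0).
Hence u(s,t) = exp(-2(s - 2t)²).
Transform back: c(s,t) = exp(2s)u(s,t).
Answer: c(s, t) = exp(2s)exp(-2(s - 2t)²)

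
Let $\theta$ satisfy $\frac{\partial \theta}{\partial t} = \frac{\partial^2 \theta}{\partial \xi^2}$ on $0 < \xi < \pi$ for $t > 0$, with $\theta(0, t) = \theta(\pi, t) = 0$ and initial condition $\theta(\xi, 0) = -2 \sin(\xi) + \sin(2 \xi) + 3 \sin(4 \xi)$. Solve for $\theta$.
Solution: Separating variables: $\theta = \sum c_n e^{-n^2t} \sin(n\xi)$. From $\theta(\xi,0) = -2 \sin(\xi) + \sin(2 \xi) + 3 \sin(4 \xi)$: $c_1=-2, c_2=1, c_4=3$.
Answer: $\theta(\xi, t) = -2 e^{-t} \sin(\xi) + e^{-4 t} \sin(2 \xi) + 3 e^{-16 t} \sin(4 \xi)$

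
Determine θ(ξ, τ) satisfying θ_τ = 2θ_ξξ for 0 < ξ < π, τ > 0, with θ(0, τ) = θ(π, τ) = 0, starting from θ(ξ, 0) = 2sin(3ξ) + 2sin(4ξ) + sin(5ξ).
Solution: Using separation of variables θ = X(ξ)G(τ):
Eigenfunctions: sin(nξ), n = 1, 2, 3, ...
General solution: θ(ξ, τ) = Σ c_n sin(nξ) exp(-2n² τ)
Matching θ(ξ,0) = 2sin(3ξ) + 2sin(4ξ) + sin(5ξ) term by term: c_3=2, c_4=2, c_5=1.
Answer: θ(ξ, τ) = 2exp(-18τ)sin(3ξ) + 2exp(-32τ)sin(4ξ) + exp(-50τ)sin(5ξ)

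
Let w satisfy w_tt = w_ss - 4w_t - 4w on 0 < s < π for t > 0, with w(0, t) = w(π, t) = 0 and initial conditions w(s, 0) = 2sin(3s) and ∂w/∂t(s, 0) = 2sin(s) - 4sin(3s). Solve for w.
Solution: Substitute w = exp(-2t)u.
Then w_t = exp(-2t)(u_t - 2u), w_tt = exp(-2t)(u_tt - 4u_t + 4u), w_ss = exp(-2t)u_ss; substituting and dividing by exp(-2t), the lower-order terms cancel: u_tt = u_ss (standard wave equation).
Data for u: u(s,0) = w(s,0) = 2sin(3s); u_t(s,0) = w_t(s,0) + 2w(s,0) = 2sin(s). The boundary conditions carry over: u(0,t) = u(π,t) = 0.
Separating variables: u = Σ [A_n cos(ω_n t) + B_n sin(ω_n t)] sin(ns), ω_n = n. From ICs (B_n = velocity coefficient / ω_n): A_3=2, B_1=2.
So u(s,t) = 2sin(s)sin(t) + 2sin(3s)cos(3t), and w(s,t) = exp(-2t)u(s,t).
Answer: w(s, t) = 2exp(-2t)sin(s)sin(t) + 2exp(-2t)sin(3s)cos(3t)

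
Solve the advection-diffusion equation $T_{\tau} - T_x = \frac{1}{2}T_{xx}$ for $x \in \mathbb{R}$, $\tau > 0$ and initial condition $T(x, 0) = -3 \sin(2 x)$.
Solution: Change to a moving frame: let $\eta = x + \tau$, $\sigma = \tau$ and write $T(x,\tau) = u(\eta,\sigma)$.
By the chain rule $T_{\tau} = u_{\sigma} + u_{\eta}$, $T_x = u_{\eta}$, $T_{xx} = u_{\eta\eta}$.
Then $T_{\tau} - T_x = u_{\sigma}$: the advection term cancels and the PDE becomes the heat equation $u_{\sigma} = \frac{1}{2}u_{\eta\eta}$ on $\eta \in \mathbb{R}$.
Initial data: $u(\eta,0) = T(\eta,0) = -3 \sin(2 \eta)$.
On $\eta \in \mathbb{R}$ each mode satisfies $(\sin(n\eta))'' = -n^2 \sin(n\eta)$, so $e^{-n^2\sigma/2} \sin(n\eta)$ solves the heat equation; by superposition $u(\eta,\sigma) = \sum c_n e^{-n^2\sigma/2} \sin(n\eta)$.
Reading off the coefficients: $c_2=-3$, so $u(\eta,\sigma) = -3 e^{-2 \sigma} \sin(2 \eta)$.
Substituting back $\eta = x + \tau$, $\sigma = \tau$: $T(x,\tau) = u(x + \tau, \tau)$.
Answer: $T(x, \tau) = -3 e^{-2 \tau} \sin(2 \tau + 2 x)$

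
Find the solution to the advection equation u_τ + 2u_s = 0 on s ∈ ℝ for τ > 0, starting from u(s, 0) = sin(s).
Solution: By characteristics (ds/dτ = 2), u(s,τ) = f(s - 2τ) with f = u(·, 0).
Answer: u(s, τ) = sin(s - 2τ)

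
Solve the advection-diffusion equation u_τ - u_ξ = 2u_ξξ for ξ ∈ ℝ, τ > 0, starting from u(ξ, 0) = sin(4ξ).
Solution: Moving frame: η = ξ + τ, σ = τ, u = w(η,σ), so u_τ = w_σ + w_η and u_ξξ = w_ηη.
Hence u_τ - u_ξ = w_σ and the PDE becomes the heat equation w_σ = 2w_ηη on η ∈ ℝ.
Initial data: w(η,0) = u(η,0) = sin(4η). Each mode sin(nη) decays as exp(-2n²σ) on ℝ, so w(η,σ) = Σ c_n exp(-2n²σ) sin(nη) with c_4=1: w(η,σ) = exp(-32σ)sin(4η).
Substituting back: u(ξ,τ) = w(ξ + τ, τ).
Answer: u(ξ, τ) = exp(-32τ)sin(4ξ + 4τ)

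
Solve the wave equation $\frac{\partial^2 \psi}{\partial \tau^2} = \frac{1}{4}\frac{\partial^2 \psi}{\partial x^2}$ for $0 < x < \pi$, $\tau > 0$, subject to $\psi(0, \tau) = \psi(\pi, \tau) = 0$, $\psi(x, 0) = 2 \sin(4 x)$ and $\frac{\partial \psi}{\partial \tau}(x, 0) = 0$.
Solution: Using separation of variables $\psi = X(x)T(\tau)$:
Eigenfunctions: $\sin(nx)$, $n = 1, 2, 3, \ldots$
General solution: $\psi(x, \tau) = \sum [A_n \cos(n \tau/2) + B_n \sin(n \tau/2)] \sin(nx)$
From $\psi(x,0) = 2 \sin(4 x)$: $A_4=2$. From $\psi_{\tau}(x,0) = 0$: all $B_n = 0$.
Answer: $\psi(x, \tau) = 2 \sin(4 x) \cos(2 \tau)$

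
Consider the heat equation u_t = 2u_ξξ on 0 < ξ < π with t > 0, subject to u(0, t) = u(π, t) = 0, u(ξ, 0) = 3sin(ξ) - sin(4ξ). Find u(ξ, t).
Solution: Using separation of variables u = X(ξ)T(t):
Eigenfunctions: sin(nξ), n = 1, 2, 3, ...
General solution: u(ξ, t) = Σ c_n sin(nξ) exp(-2n² t)
Matching u(ξ,0) = 3sin(ξ) - sin(4ξ) term by term: c_1=3, c_4=-1.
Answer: u(ξ, t) = 3exp(-2t)sin(ξ) - exp(-32t)sin(4ξ)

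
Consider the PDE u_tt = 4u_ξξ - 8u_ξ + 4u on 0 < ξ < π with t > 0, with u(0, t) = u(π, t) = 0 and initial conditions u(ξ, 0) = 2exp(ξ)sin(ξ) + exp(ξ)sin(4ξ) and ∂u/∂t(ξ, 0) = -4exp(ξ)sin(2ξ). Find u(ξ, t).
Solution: Substitute u = exp(ξ)w, i.e. w = exp(-ξ)u.
By the product rule, u_ξ = exp(ξ)(w_ξ + w), u_ξξ = exp(ξ)(w_ξξ + 2w_ξ + w), u_tt = exp(ξ)w_tt.
Substituting into the PDE and dividing by exp(ξ): w_tt = 4(w_ξξ + 2w_ξ + w) - 8(w_ξ + w) + 4w.
The lower-order terms cancel, leaving the standard wave equation w_tt = 4w_ξξ.
Initial data for w: w(ξ,0) = exp(-ξ)u(ξ,0) = 2sin(ξ) + sin(4ξ); w_t(ξ,0) = exp(-ξ)u_t(ξ,0) = -4sin(2ξ). The boundary conditions carry over: w(0,t) = w(π,t) = 0.
Solve for w:
  Using separation of variables w = X(ξ)T(t):
  Eigenfunctions: sin(nξ), n = 1, 2, 3, ...
  General solution: w(ξ, t) = Σ [A_n cos(2n t) + B_n sin(2n t)] sin(nξ)
  From w(ξ,0) = 2sin(ξ) + sin(4ξ): A_1=2, A_4=1. From w_t(ξ,0) = -4sin(2ξ), using w_t(ξ,0) = Σ ω_n B_n sin(nξ) with ω_n = 2n: B_2 = (-4)/4 = -1.
Hence w(ξ,t) = -sin(4t)sin(2ξ) + 2sin(ξ)cos(2t) + sin(4ξ)cos(8t).
Transform back: u(ξ,t) = exp(ξ)w(ξ,t).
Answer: u(ξ, t) = -exp(ξ)sin(4t)sin(2ξ) + 2exp(ξ)sin(ξ)cos(2t) + exp(ξ)sin(4ξ)cos(8t)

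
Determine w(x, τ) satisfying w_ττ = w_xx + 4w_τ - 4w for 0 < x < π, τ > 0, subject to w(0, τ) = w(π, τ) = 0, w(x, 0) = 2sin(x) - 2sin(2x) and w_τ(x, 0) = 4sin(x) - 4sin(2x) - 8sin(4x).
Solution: Substitute w = exp(2τ)u.
Then w_τ = exp(2τ)(u_τ + 2u), w_ττ = exp(2τ)(u_ττ + 4u_τ + 4u), w_xx = exp(2τ)u_xx; substituting and dividing by exp(2τ), the lower-order terms cancel: u_ττ = u_xx (standard wave equation).
Data for u: u(x,0) = w(x,0) = 2sin(x) - 2sin(2x); u_τ(x,0) = w_τ(x,0) - 2w(x,0) = -8sin(4x). The boundary conditions carry over: u(0,τ) = u(π,τ) = 0.
Separating variables: u = Σ [A_n cos(ω_n τ) + B_n sin(ω_n τ)] sin(nx), ω_n = n. From ICs (B_n = velocity coefficient / ω_n): A_1=2, A_2=-2, B_4=-2.
So u(x,τ) = 2sin(x)cos(τ) - 2sin(2x)cos(2τ) - 2sin(4x)sin(4τ), and w(x,τ) = exp(2τ)u(x,τ).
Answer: w(x, τ) = 2exp(2τ)sin(x)cos(τ) - 2exp(2τ)sin(2x)cos(2τ) - 2exp(2τ)sin(4x)sin(4τ)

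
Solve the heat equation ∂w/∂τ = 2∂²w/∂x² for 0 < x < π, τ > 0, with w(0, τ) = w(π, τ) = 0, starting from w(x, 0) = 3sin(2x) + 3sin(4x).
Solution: Using separation of variables w = X(x)T(τ):
Eigenfunctions: sin(nx), n = 1, 2, 3, ...
General solution: w(x, τ) = Σ c_n sin(nx) exp(-2n² τ)
Matching w(x,0) = 3sin(2x) + 3sin(4x) term by term: c_2=3, c_4=3.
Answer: w(x, τ) = 3exp(-8τ)sin(2x) + 3exp(-32τ)sin(4x)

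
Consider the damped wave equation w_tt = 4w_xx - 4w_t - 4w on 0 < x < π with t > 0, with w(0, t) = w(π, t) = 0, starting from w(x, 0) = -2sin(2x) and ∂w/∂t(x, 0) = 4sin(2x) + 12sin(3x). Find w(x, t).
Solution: Substitute w = exp(-2t)u.
Then w_t = exp(-2t)(u_t - 2u), w_tt = exp(-2t)(u_tt - 4u_t + 4u), w_xx = exp(-2t)u_xx; substituting and dividing by exp(-2t), the lower-order terms cancel: u_tt = 4u_xx (standard wave equation).
Data for u: u(x,0) = w(x,0) = -2sin(2x); u_t(x,0) = w_t(x,0) + 2w(x,0) = 12sin(3x). The boundary conditions carry over: u(0,t) = u(π,t) = 0.
Separating variables: u = Σ [A_n cos(ω_n t) + B_n sin(ω_n t)] sin(nx), ω_n = 2n. From ICs (B_n = velocity coefficient / ω_n): A_2=-2, B_3=2.
So u(x,t) = 2sin(6t)sin(3x) - 2sin(2x)cos(4t), and w(x,t) = exp(-2t)u(x,t).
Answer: w(x, t) = 2exp(-2t)sin(6t)sin(3x) - 2exp(-2t)sin(2x)cos(4t)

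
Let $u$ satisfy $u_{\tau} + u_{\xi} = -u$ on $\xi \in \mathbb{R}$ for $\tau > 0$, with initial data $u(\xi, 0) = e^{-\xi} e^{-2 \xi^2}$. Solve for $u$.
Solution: Substitute $u = e^{-\xi}w$, i.e. $w = e^{\xi}u$.
By the product rule, $u_{\xi} = e^{-\xi}(w_{\xi} - w)$, $u_{\tau} = e^{-\xi}w_{\tau}$.
Substituting into the PDE and dividing by $e^{-\xi}$: $w_{\tau} + (w_{\xi} - w) = -w$.
The lower-order terms cancel, leaving the standard advection equation $w_{\tau} + w_{\xi} = 0$.
Initial data for $w$: $w(\xi,0) = e^{\xi}u(\xi,0) = e^{-2 \xi^2}$.
Solve for $w$:
  By method of characteristics (waves move right with speed 1):
  Along characteristics $\xi - \tau =$ const, $w$ is constant, so $w(\xi,\tau) = f(\xi - \tau)$ with $f = w( \cdot , 0)$.
Hence $w(\xi,\tau) = e^{-2 (\xi - \tau)^2}$.
Transform back: $u(\xi,\tau) = e^{-\xi}w(\xi,\tau)$.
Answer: $u(\xi, \tau) = e^{-\xi} e^{-2 (-\tau + \xi)^2}$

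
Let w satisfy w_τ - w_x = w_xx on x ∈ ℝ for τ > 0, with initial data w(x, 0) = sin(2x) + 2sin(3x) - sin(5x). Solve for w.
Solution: Moving frame: η = x + τ, σ = τ, w = u(η,σ), so w_τ = u_σ + u_η and w_xx = u_ηη.
Hence w_τ - w_x = u_σ and the PDE becomes the heat equation u_σ = u_ηη on η ∈ ℝ.
Initial data: u(η,0) = w(η,0) = sin(2η) + 2sin(3η) - sin(5η). Each mode sin(nη) decays as exp(-n²σ) on ℝ, so u(η,σ) = Σ c_n exp(-n²σ) sin(nη) with c_2=1, c_3=2, c_5=-1: u(η,σ) = exp(-4σ)sin(2η) + 2exp(-9σ)sin(3η) - exp(-25σ)sin(5η).
Substituting back: w(x,τ) = u(x + τ, τ).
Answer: w(x, τ) = exp(-4τ)sin(2x + 2τ) + 2exp(-9τ)sin(3x + 3τ) - exp(-25τ)sin(5x + 5τ)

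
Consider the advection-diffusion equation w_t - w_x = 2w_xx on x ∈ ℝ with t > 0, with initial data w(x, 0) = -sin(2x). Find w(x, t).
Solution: Change to a moving frame: let η = x + t, σ = t and write w(x,t) = u(η,σ).
By the chain rule w_t = u_σ + u_η, w_x = u_η, w_xx = u_ηη.
Then w_t - w_x = u_σ: the advection term cancels and the PDE becomes the heat equation u_σ = 2u_ηη on η ∈ ℝ.
Initial data: u(η,0) = w(η,0) = -sin(2η).
On η ∈ ℝ each mode satisfies (sin(nη))″ = -n² sin(nη), so exp(-2n²σ) sin(nη) solves the heat equation; by superposition u(η,σ) = Σ c_n exp(-2n²σ) sin(nη).
Reading off the coefficients: c_2=-1, so u(η,σ) = -exp(-8σ)sin(2η).
Substituting back η = x + t, σ = t: w(x,t) = u(x + t, t).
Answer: w(x, t) = -exp(-8t)sin(2t + 2x)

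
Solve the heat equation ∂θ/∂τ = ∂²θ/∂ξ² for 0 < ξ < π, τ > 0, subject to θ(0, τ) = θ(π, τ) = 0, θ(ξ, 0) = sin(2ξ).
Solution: Separating variables: θ = Σ c_n exp(-n²τ) sin(nξ). From θ(ξ,0) = sin(2ξ): c_2=1.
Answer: θ(ξ, τ) = exp(-4τ)sin(2ξ)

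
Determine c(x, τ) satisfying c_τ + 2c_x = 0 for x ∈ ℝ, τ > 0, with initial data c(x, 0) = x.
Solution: By characteristics (dx/dτ = 2), c(x,τ) = f(x - 2τ) with f = c(·, 0).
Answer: c(x, τ) = x - 2τ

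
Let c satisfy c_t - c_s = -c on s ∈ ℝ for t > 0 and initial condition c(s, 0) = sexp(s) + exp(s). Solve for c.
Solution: Substitute c = exp(s)u.
Then c_s = exp(s)(u_s + u), c_t = exp(s)u_t; substituting and dividing by exp(s), the lower-order terms cancel: u_t - u_s = 0 (standard advection equation).
Data for u: u(s,0) = exp(-s)c(s,0) = s + 1.
By characteristics (ds/dt = -1), u(s,t) = f(s + t) with f = u(·, 0).
So u(s,t) = s + t + 1, and c(s,t) = exp(s)u(s,t).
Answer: c(s, t) = sexp(s) + texp(s) + exp(s)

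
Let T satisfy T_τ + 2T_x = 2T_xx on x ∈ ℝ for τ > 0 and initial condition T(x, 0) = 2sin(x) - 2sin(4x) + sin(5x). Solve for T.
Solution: Change to a moving frame: let η = x - 2τ, σ = τ and write T(x,τ) = u(η,σ).
By the chain rule T_τ = u_σ - 2u_η, T_x = u_η, T_xx = u_ηη.
Then T_τ + 2T_x = u_σ: the advection term cancels and the PDE becomes the heat equation u_σ = 2u_ηη on η ∈ ℝ.
Initial data: u(η,0) = T(η,0) = 2sin(η) - 2sin(4η) + sin(5η).
On η ∈ ℝ each mode satisfies (sin(nη))″ = -n² sin(nη), so exp(-2n²σ) sin(nη) solves the heat equation; by superposition u(η,σ) = Σ c_n exp(-2n²σ) sin(nη).
Reading off the coefficients: c_1=2, c_4=-2, c_5=1, so u(η,σ) = 2exp(-2σ)sin(η) - 2exp(-32σ)sin(4η) + exp(-50σ)sin(5η).
Substituting back η = x - 2τ, σ = τ: T(x,τ) = u(x - 2τ, τ).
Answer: T(x, τ) = 2exp(-2τ)sin(x - 2τ) - 2exp(-32τ)sin(4x - 8τ) + exp(-50τ)sin(5x - 10τ)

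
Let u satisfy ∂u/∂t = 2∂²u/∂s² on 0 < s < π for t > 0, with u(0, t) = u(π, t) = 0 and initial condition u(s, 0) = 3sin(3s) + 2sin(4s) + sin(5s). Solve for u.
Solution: Using separation of variables u = X(s)T(t):
Eigenfunctions: sin(ns), n = 1, 2, 3, ...
General solution: u(s, t) = Σ c_n sin(ns) exp(-2n² t)
Matching u(s,0) = 3sin(3s) + 2sin(4s) + sin(5s) term by term: c_3=3, c_4=2, c_5=1.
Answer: u(s, t) = 3exp(-18t)sin(3s) + 2exp(-32t)sin(4s) + exp(-50t)sin(5s)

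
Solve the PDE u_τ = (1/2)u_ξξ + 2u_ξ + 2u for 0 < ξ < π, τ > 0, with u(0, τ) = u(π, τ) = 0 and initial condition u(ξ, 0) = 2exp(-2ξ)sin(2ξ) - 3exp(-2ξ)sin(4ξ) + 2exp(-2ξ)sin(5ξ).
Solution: Substitute u = exp(-2ξ)w.
Then u_ξ = exp(-2ξ)(w_ξ - 2w), u_ξξ = exp(-2ξ)(w_ξξ - 4w_ξ + 4w), u_τ = exp(-2ξ)w_τ; substituting and dividing by exp(-2ξ), the lower-order terms cancel: w_τ = (1/2)w_ξξ (standard heat equation).
Data for w: w(ξ,0) = exp(2ξ)u(ξ,0) = 2sin(2ξ) - 3sin(4ξ) + 2sin(5ξ). The boundary conditions carry over: w(0,τ) = w(π,τ) = 0.
Separating variables: w = Σ c_n exp(-n²τ/2) sin(nξ). From w(ξ,0) = 2sin(2ξ) - 3sin(4ξ) + 2sin(5ξ): c_2=2, c_4=-3, c_5=2.
So w(ξ,τ) = 2exp(-2τ)sin(2ξ) - 3exp(-8τ)sin(4ξ) + 2exp(-25τ/2)sin(5ξ), and u(ξ,τ) = exp(-2ξ)w(ξ,τ).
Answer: u(ξ, τ) = 2exp(-2ξ)exp(-2τ)sin(2ξ) - 3exp(-2ξ)exp(-8τ)sin(4ξ) + 2exp(-2ξ)exp(-25τ/2)sin(5ξ)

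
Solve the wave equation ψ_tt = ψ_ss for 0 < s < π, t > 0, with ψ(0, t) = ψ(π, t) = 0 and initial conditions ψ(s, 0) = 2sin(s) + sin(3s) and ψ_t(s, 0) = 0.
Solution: Separating variables: ψ = Σ [A_n cos(ω_n t) + B_n sin(ω_n t)] sin(ns), ω_n = n. From ICs: A_1=2, A_3=1.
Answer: ψ(s, t) = 2sin(s)cos(t) + sin(3s)cos(3t)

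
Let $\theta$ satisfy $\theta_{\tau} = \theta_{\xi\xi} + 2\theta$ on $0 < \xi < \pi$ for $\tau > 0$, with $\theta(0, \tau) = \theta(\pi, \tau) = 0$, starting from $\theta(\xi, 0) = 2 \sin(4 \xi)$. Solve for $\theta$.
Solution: Substitute $\theta = e^{2\tau}u$, i.e. $u = e^{-2\tau}\theta$.
By the product rule, $\theta_{\tau} = e^{2\tau}(u_{\tau} + 2u)$, $\theta_{\xi\xi} = e^{2\tau}u_{\xi\xi}$.
Substituting into the PDE and dividing by $e^{2\tau}$: $u_{\tau} + 2u = u_{\xi\xi} + 2u$.
The lower-order terms cancel, leaving the standard heat equation $u_{\tau} = u_{\xi\xi}$.
Initial data for $u$: $u(\xi,0) = \theta(\xi,0) = 2 \sin(4 \xi)$. The boundary conditions carry over: $u(0,\tau) = u(\pi,\tau) = 0$.
Solve for $u$:
  Using separation of variables $u = X(\xi)G(\tau)$:
  Eigenfunctions: $\sin(n\xi)$, $n = 1, 2, 3, \ldots$
  General solution: $u(\xi, \tau) = \sum c_n \sin(n\xi) e^{-n^2 \tau}$
  Matching $u(\xi,0) = 2 \sin(4 \xi)$ term by term: $c_4=2$.
Hence $u(\xi,\tau) = 2 e^{-16 \tau} \sin(4 \xi)$.
Transform back: $\theta(\xi,\tau) = e^{2\tau}u(\xi,\tau)$.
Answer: $\theta(\xi, \tau) = 2 e^{-14 \tau} \sin(4 \xi)$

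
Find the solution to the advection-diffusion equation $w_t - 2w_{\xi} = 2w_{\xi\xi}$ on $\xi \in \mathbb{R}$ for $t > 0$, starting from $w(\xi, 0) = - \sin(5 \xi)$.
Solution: Moving frame: $\eta = \xi + 2t$, $\sigma = t$, $w = u(\eta,\sigma)$, so $w_t = u_{\sigma} + 2u_{\eta}$ and $w_{\xi\xi} = u_{\eta\eta}$.
Hence $w_t - 2w_{\xi} = u_{\sigma}$ and the PDE becomes the heat equation $u_{\sigma} = 2u_{\eta\eta}$ on $\eta \in \mathbb{R}$.
Initial data: $u(\eta,0) = w(\eta,0) = - \sin(5 \eta)$. Each mode $\sin(n\eta)$ decays as $e^{-2n^2\sigma}$ on $\mathbb{R}$, so $u(\eta,\sigma) = \sum c_n e^{-2n^2\sigma} \sin(n\eta)$ with $c_5=-1$: $u(\eta,\sigma) = - e^{-50 \sigma} \sin(5 \eta)$.
Substituting back: $w(\xi,t) = u(\xi + 2t, t)$.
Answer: $w(\xi, t) = - e^{-50 t} \sin(5 \xi + 10 t)$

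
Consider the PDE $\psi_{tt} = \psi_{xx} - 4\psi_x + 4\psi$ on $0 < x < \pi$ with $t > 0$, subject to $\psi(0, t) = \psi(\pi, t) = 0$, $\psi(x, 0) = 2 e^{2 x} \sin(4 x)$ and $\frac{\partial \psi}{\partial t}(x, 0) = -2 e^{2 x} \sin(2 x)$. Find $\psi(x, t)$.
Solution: Substitute $\psi = e^{2x}u$, i.e. $u = e^{-2x}\psi$.
By the product rule, $\psi_x = e^{2x}(u_x + 2u)$, $\psi_{xx} = e^{2x}(u_{xx} + 4u_x + 4u)$, $\psi_{tt} = e^{2x}u_{tt}$.
Substituting into the PDE and dividing by $e^{2x}$: $u_{tt} = (u_{xx} + 4u_x + 4u) - 4(u_x + 2u) + 4u$.
The lower-order terms cancel, leaving the standard wave equation $u_{tt} = u_{xx}$.
Initial data for $u$: $u(x,0) = e^{-2x}\psi(x,0) = 2 \sin(4 x)$; $u_t(x,0) = e^{-2x}\psi_t(x,0) = -2 \sin(2 x)$. The boundary conditions carry over: $u(0,t) = u(\pi,t) = 0$.
Solve for $u$:
  Using separation of variables $u = X(x)T(t)$:
  Eigenfunctions: $\sin(nx)$, $n = 1, 2, 3, \ldots$
  General solution: $u(x, t) = \sum [A_n \cos(n t) + B_n \sin(n t)] \sin(nx)$
  From $u(x,0) = 2 \sin(4 x)$: $A_4=2$. From $u_t(x,0) = -2 \sin(2 x)$, using $u_t(x,0) = \sum \omega_n B_n \sin(nx)$ with $\omega_n = n$: $B_2 = (-2)/2 = -1$.
Hence $u(x,t) = - \sin(2 t) \sin(2 x) + 2 \sin(4 x) \cos(4 t)$.
Transform back: $\psi(x,t) = e^{2x}u(x,t)$.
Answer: $\psi(x, t) = - e^{2 x} \sin(2 t) \sin(2 x) + 2 e^{2 x} \sin(4 x) \cos(4 t)$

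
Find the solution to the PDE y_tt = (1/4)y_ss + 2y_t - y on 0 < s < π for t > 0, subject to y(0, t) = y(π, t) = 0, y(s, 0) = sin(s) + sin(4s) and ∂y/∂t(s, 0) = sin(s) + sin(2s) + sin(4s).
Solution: Substitute y = exp(t)u, i.e. u = exp(-t)y.
By the product rule, y_t = exp(t)(u_t + u), y_tt = exp(t)(u_tt + 2u_t + u), y_ss = exp(t)u_ss.
Substituting into the PDE and dividing by exp(t): u_tt + 2u_t + u = (1/4)u_ss + 2(u_t + u) - u.
The lower-order terms cancel, leaving the standard wave equation u_tt = (1/4)u_ss.
Initial data for u: u(s,0) = y(s,0) = sin(s) + sin(4s); u_t(s,0) = y_t(s,0) - y(s,0) = sin(2s). The boundary conditions carry over: u(0,t) = u(π,t) = 0.
Solve for u:
  Using separation of variables u = X(s)T(t):
  Eigenfunctions: sin(ns), n = 1, 2, 3, ...
  General solution: u(s, t) = Σ [A_n cos(n t/2) + B_n sin(n t/2)] sin(ns)
  From u(s,0) = sin(s) + sin(4s): A_1=1, A_4=1. From u_t(s,0) = sin(2s), using u_t(s,0) = Σ ω_n B_n sin(ns) with ω_n = n/2: B_2 = 1/1 = 1.
Hence u(s,t) = sin(s)cos(t/2) + sin(2s)sin(t) + sin(4s)cos(2t).
Transform back: y(s,t) = exp(t)u(s,t).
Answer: y(s, t) = exp(t)sin(s)cos(t/2) + exp(t)sin(2s)sin(t) + exp(t)sin(4s)cos(2t)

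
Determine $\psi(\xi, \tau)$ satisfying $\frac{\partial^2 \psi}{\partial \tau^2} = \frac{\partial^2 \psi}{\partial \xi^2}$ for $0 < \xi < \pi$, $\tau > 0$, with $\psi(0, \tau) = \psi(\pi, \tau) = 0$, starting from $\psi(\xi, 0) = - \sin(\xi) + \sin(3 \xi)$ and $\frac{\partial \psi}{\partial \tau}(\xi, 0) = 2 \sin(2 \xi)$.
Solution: Using separation of variables $\psi = X(\xi)T(\tau)$:
Eigenfunctions: $\sin(n\xi)$, $n = 1, 2, 3, \ldots$
General solution: $\psi(\xi, \tau) = \sum [A_n \cos(n \tau) + B_n \sin(n \tau)] \sin(n\xi)$
From $\psi(\xi,0) = - \sin(\xi) + \sin(3 \xi)$: $A_1=-1, A_3=1$. From $\psi_{\tau}(\xi,0) = 2 \sin(2 \xi)$, using $\psi_{\tau}(\xi,0) = \sum \omega_n B_n \sin(n\xi)$ with $\omega_n = n$: $B_2 = 2/2 = 1$.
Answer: $\psi(\xi, \tau) = \sin(2 \tau) \sin(2 \xi) -  \sin(\xi) \cos(\tau) + \sin(3 \xi) \cos(3 \tau)$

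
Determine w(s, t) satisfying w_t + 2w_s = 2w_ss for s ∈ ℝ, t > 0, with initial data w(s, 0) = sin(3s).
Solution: Change to a moving frame: let η = s - 2t, σ = t and write w(s,t) = u(η,σ).
By the chain rule w_t = u_σ - 2u_η, w_s = u_η, w_ss = u_ηη.
Then w_t + 2w_s = u_σ: the advection term cancels and the PDE becomes the heat equation u_σ = 2u_ηη on η ∈ ℝ.
Initial data: u(η,0) = w(η,0) = sin(3η).
On η ∈ ℝ each mode satisfies (sin(nη))″ = -n² sin(nη), so exp(-2n²σ) sin(nη) solves the heat equation; by superposition u(η,σ) = Σ c_n exp(-2n²σ) sin(nη).
Reading off the coefficients: c_3=1, so u(η,σ) = exp(-18σ)sin(3η).
Substituting back η = s - 2t, σ = t: w(s,t) = u(s - 2t, t).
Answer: w(s, t) = exp(-18t)sin(3s - 6t)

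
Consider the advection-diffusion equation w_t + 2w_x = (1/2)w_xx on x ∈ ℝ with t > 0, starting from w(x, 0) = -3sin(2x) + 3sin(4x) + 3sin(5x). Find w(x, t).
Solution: Moving frame: η = x - 2t, σ = t, w = u(η,σ), so w_t = u_σ - 2u_η and w_xx = u_ηη.
Hence w_t + 2w_x = u_σ and the PDE becomes the heat equation u_σ = (1/2)u_ηη on η ∈ ℝ.
Initial data: u(η,0) = w(η,0) = -3sin(2η) + 3sin(4η) + 3sin(5η). Each mode sin(nη) decays as exp(-n²σ/2) on ℝ, so u(η,σ) = Σ c_n exp(-n²σ/2) sin(nη) with c_2=-3, c_4=3, c_5=3: u(η,σ) = -3exp(-2σ)sin(2η) + 3exp(-8σ)sin(4η) + 3exp(-25σ/2)sin(5η).
Substituting back: w(x,t) = u(x - 2t, t).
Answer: w(x, t) = 3exp(-2t)sin(4t - 2x) - 3exp(-8t)sin(8t - 4x) - 3exp(-25t/2)sin(10t - 5x)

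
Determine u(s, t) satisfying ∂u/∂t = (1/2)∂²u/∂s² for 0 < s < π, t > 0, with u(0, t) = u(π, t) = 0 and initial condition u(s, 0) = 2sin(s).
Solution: Using separation of variables u = X(s)T(t):
Eigenfunctions: sin(ns), n = 1, 2, 3, ...
General solution: u(s, t) = Σ c_n sin(ns) exp(-n² t/2)
Matching u(s,0) = 2sin(s) term by term: c_1=2.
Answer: u(s, t) = 2exp(-t/2)sin(s)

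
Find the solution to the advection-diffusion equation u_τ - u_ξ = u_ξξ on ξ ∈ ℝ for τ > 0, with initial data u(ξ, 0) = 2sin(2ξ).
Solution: Moving frame: η = ξ + τ, σ = τ, u = w(η,σ), so u_τ = w_σ + w_η and u_ξξ = w_ηη.
Hence u_τ - u_ξ = w_σ and the PDE becomes the heat equation w_σ = w_ηη on η ∈ ℝ.
Initial data: w(η,0) = u(η,0) = 2sin(2η). Each mode sin(nη) decays as exp(-n²σ) on ℝ, so w(η,σ) = Σ c_n exp(-n²σ) sin(nη) with c_2=2: w(η,σ) = 2exp(-4σ)sin(2η).
Substituting back: u(ξ,τ) = w(ξ + τ, τ).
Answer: u(ξ, τ) = 2exp(-4τ)sin(2ξ + 2τ)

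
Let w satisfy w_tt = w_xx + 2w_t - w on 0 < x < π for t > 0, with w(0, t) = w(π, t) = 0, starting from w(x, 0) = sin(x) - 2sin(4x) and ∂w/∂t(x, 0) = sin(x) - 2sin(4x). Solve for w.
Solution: Substitute w = exp(t)u, i.e. u = exp(-t)w.
By the product rule, w_t = exp(t)(u_t + u), w_tt = exp(t)(u_tt + 2u_t + u), w_xx = exp(t)u_xx.
Substituting into the PDE and dividing by exp(t): u_tt + 2u_t + u = u_xx + 2(u_t + u) - u.
The lower-order terms cancel, leaving the standard wave equation u_tt = u_xx.
Initial data for u: u(x,0) = w(x,0) = sin(x) - 2sin(4x); u_t(x,0) = w_t(x,0) - w(x,0) = 0. The boundary conditions carry over: u(0,t) = u(π,t) = 0.
Solve for u:
  Using separation of variables u = X(x)T(t):
  Eigenfunctions: sin(nx), n = 1, 2, 3, ...
  General solution: u(x, t) = Σ [A_n cos(n t) + B_n sin(n t)] sin(nx)
  From u(x,0) = sin(x) - 2sin(4x): A_1=1, A_4=-2. From u_t(x,0) = 0: all B_n = 0.
Hence u(x,t) = sin(x)cos(t) - 2sin(4x)cos(4t).
Transform back: w(x,t) = exp(t)u(x,t).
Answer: w(x, t) = exp(t)sin(x)cos(t) - 2exp(t)sin(4x)cos(4t)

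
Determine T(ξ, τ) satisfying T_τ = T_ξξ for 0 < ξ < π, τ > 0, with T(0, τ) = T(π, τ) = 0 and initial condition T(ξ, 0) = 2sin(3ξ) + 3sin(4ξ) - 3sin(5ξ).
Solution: Separating variables: T = Σ c_n exp(-n²τ) sin(nξ). From T(ξ,0) = 2sin(3ξ) + 3sin(4ξ) - 3sin(5ξ): c_3=2, c_4=3, c_5=-3.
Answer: T(ξ, τ) = 2exp(-9τ)sin(3ξ) + 3exp(-16τ)sin(4ξ) - 3exp(-25τ)sin(5ξ)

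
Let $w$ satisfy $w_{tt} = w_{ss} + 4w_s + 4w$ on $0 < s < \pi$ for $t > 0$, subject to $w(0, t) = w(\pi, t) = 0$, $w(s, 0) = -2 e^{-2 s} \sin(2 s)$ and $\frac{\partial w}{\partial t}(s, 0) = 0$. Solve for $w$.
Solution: Substitute $w = e^{-2s}u$, i.e. $u = e^{2s}w$.
By the product rule, $w_s = e^{-2s}(u_s - 2u)$, $w_{ss} = e^{-2s}(u_{ss} - 4u_s + 4u)$, $w_{tt} = e^{-2s}u_{tt}$.
Substituting into the PDE and dividing by $e^{-2s}$: $u_{tt} = (u_{ss} - 4u_s + 4u) + 4(u_s - 2u) + 4u$.
The lower-order terms cancel, leaving the standard wave equation $u_{tt} = u_{ss}$.
Initial data for $u$: $u(s,0) = e^{2s}w(s,0) = -2 \sin(2 s)$; $u_t(s,0) = e^{2s}w_t(s,0) = 0$. The boundary conditions carry over: $u(0,t) = u(\pi,t) = 0$.
Solve for $u$:
  Using separation of variables $u = X(s)T(t)$:
  Eigenfunctions: $\sin(ns)$, $n = 1, 2, 3, \ldots$
  General solution: $u(s, t) = \sum [A_n \cos(n t) + B_n \sin(n t)] \sin(ns)$
  From $u(s,0) = -2 \sin(2 s)$: $A_2=-2$. From $u_t(s,0) = 0$: all $B_n = 0$.
Hence $u(s,t) = -2 \sin(2 s) \cos(2 t)$.
Transform back: $w(s,t) = e^{-2s}u(s,t)$.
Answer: $w(s, t) = -2 e^{-2 s} \sin(2 s) \cos(2 t)$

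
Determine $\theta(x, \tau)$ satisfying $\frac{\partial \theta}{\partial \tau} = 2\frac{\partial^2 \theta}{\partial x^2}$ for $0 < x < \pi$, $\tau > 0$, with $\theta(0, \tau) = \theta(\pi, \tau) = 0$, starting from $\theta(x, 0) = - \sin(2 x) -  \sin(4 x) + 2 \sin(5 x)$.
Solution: Separating variables: $\theta = \sum c_n e^{-2n^2\tau} \sin(nx)$. From $\theta(x,0) = - \sin(2 x) - \sin(4 x) + 2 \sin(5 x)$: $c_2=-1, c_4=-1, c_5=2$.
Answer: $\theta(x, \tau) = - e^{-8 \tau} \sin(2 x) -  e^{-32 \tau} \sin(4 x) + 2 e^{-50 \tau} \sin(5 x)$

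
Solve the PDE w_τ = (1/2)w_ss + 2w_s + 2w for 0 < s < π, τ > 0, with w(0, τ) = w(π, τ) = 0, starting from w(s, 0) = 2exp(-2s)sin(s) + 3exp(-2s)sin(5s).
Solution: Substitute w = exp(-2s)u.
Then w_s = exp(-2s)(u_s - 2u), w_ss = exp(-2s)(u_ss - 4u_s + 4u), w_τ = exp(-2s)u_τ; substituting and dividing by exp(-2s), the lower-order terms cancel: u_τ = (1/2)u_ss (standard heat equation).
Data for u: u(s,0) = exp(2s)w(s,0) = 2sin(s) + 3sin(5s). The boundary conditions carry over: u(0,τ) = u(π,τ) = 0.
Separating variables: u = Σ c_n exp(-n²τ/2) sin(ns). From u(s,0) = 2sin(s) + 3sin(5s): c_1=2, c_5=3.
So u(s,τ) = 2exp(-τ/2)sin(s) + 3exp(-25τ/2)sin(5s), and w(s,τ) = exp(-2s)u(s,τ).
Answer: w(s, τ) = 2exp(-2s)exp(-τ/2)sin(s) + 3exp(-2s)exp(-25τ/2)sin(5s)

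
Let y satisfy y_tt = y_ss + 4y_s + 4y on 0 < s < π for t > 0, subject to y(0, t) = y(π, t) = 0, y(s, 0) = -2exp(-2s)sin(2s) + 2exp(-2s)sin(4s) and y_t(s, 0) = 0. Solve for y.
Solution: Substitute y = exp(-2s)u.
Then y_s = exp(-2s)(u_s - 2u), y_ss = exp(-2s)(u_ss - 4u_s + 4u), y_tt = exp(-2s)u_tt; substituting and dividing by exp(-2s), the lower-order terms cancel: u_tt = u_ss (standard wave equation).
Data for u: u(s,0) = exp(2s)y(s,0) = -2sin(2s) + 2sin(4s); u_t(s,0) = exp(2s)y_t(s,0) = 0. The boundary conditions carry over: u(0,t) = u(π,t) = 0.
Separating variables: u = Σ [A_n cos(ω_n t) + B_n sin(ω_n t)] sin(ns), ω_n = n. From ICs: A_2=-2, A_4=2.
So u(s,t) = -2sin(2s)cos(2t) + 2sin(4s)cos(4t), and y(s,t) = exp(-2s)u(s,t).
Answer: y(s, t) = -2exp(-2s)sin(2s)cos(2t) + 2exp(-2s)sin(4s)cos(4t)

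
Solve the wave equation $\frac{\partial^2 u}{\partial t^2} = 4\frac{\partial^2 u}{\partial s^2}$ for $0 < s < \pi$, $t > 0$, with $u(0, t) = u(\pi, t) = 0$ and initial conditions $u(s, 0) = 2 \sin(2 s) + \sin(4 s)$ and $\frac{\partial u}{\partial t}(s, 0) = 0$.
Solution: Using separation of variables $u = X(s)T(t)$:
Eigenfunctions: $\sin(ns)$, $n = 1, 2, 3, \ldots$
General solution: $u(s, t) = \sum [A_n \cos(2n t) + B_n \sin(2n t)] \sin(ns)$
From $u(s,0) = 2 \sin(2 s) + \sin(4 s)$: $A_2=2, A_4=1$. From $u_t(s,0) = 0$: all $B_n = 0$.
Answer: $u(s, t) = 2 \sin(2 s) \cos(4 t) + \sin(4 s) \cos(8 t)$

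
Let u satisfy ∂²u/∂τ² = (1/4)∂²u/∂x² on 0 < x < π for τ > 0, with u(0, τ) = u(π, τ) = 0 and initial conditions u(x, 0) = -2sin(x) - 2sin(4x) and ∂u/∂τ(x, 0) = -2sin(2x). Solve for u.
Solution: Separating variables: u = Σ [A_n cos(ω_n τ) + B_n sin(ω_n τ)] sin(nx), ω_n = n/2. From ICs (B_n = velocity coefficient / ω_n): A_1=-2, A_4=-2, B_2=-2.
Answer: u(x, τ) = -2sin(x)cos(τ/2) - 2sin(2x)sin(τ) - 2sin(4x)cos(2τ)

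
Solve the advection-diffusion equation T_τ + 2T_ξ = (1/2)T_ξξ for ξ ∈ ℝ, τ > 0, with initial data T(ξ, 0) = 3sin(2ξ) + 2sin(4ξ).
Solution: Moving frame: η = ξ - 2τ, σ = τ, T = u(η,σ), so T_τ = u_σ - 2u_η and T_ξξ = u_ηη.
Hence T_τ + 2T_ξ = u_σ and the PDE becomes the heat equation u_σ = (1/2)u_ηη on η ∈ ℝ.
Initial data: u(η,0) = T(η,0) = 3sin(2η) + 2sin(4η). Each mode sin(nη) decays as exp(-n²σ/2) on ℝ, so u(η,σ) = Σ c_n exp(-n²σ/2) sin(nη) with c_2=3, c_4=2: u(η,σ) = 3exp(-2σ)sin(2η) + 2exp(-8σ)sin(4η).
Substituting back: T(ξ,τ) = u(ξ - 2τ, τ).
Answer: T(ξ, τ) = 3exp(-2τ)sin(2ξ - 4τ) + 2exp(-8τ)sin(4ξ - 8τ)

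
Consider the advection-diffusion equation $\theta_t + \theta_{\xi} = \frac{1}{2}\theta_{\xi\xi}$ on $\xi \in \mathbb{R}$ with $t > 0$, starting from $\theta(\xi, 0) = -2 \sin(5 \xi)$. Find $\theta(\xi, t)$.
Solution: Moving frame: $\eta = \xi - t$, $\sigma = t$, $\theta = u(\eta,\sigma)$, so $\theta_t = u_{\sigma} - u_{\eta}$ and $\theta_{\xi\xi} = u_{\eta\eta}$.
Hence $\theta_t + \theta_{\xi} = u_{\sigma}$ and the PDE becomes the heat equation $u_{\sigma} = \frac{1}{2}u_{\eta\eta}$ on $\eta \in \mathbb{R}$.
Initial data: $u(\eta,0) = \theta(\eta,0) = -2 \sin(5 \eta)$. Each mode $\sin(n\eta)$ decays as $e^{-n^2\sigma/2}$ on $\mathbb{R}$, so $u(\eta,\sigma) = \sum c_n e^{-n^2\sigma/2} \sin(n\eta)$ with $c_5=-2$: $u(\eta,\sigma) = -2 e^{-25 \sigma/2} \sin(5 \eta)$.
Substituting back: $\theta(\xi,t) = u(\xi - t, t)$.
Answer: $\theta(\xi, t) = -2 e^{-25 t/2} \sin(5 \xi - 5 t)$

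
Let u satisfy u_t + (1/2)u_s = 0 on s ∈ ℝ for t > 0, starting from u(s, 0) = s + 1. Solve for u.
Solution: By method of characteristics (waves move right with speed 1/2):
Along characteristics s - (1/2)t = const, u is constant, so u(s,t) = f(s - (1/2)t) with f = u(·, 0).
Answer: u(s, t) = s - (1/2)t + 1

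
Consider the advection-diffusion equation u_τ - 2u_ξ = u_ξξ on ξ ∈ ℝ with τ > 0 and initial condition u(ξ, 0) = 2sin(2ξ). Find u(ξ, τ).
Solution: Change to a moving frame: let η = ξ + 2τ, σ = τ and write u(ξ,τ) = w(η,σ).
By the chain rule u_τ = w_σ + 2w_η, u_ξ = w_η, u_ξξ = w_ηη.
Then u_τ - 2u_ξ = w_σ: the advection term cancels and the PDE becomes the heat equation w_σ = w_ηη on η ∈ ℝ.
Initial data: w(η,0) = u(η,0) = 2sin(2η).
On η ∈ ℝ each mode satisfies (sin(nη))″ = -n² sin(nη), so exp(-n²σ) sin(nη) solves the heat equation; by superposition w(η,σ) = Σ c_n exp(-n²σ) sin(nη).
Reading off the coefficients: c_2=2, so w(η,σ) = 2exp(-4σ)sin(2η).
Substituting back η = ξ + 2τ, σ = τ: u(ξ,τ) = w(ξ + 2τ, τ).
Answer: u(ξ, τ) = 2exp(-4τ)sin(2ξ + 4τ)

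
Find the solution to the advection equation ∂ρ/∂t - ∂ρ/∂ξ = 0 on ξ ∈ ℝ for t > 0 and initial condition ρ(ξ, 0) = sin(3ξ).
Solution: By method of characteristics (waves move left with speed 1):
Along characteristics ξ + t = const, ρ is constant, so ρ(ξ,t) = f(ξ + t) with f = ρ(·, 0).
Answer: ρ(ξ, t) = sin(3t + 3ξ)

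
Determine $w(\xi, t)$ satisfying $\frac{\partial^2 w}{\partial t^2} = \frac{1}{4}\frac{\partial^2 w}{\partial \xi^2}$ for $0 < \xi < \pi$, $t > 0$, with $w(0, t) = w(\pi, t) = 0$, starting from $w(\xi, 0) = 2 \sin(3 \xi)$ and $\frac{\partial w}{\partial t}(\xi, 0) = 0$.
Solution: Using separation of variables $w = X(\xi)T(t)$:
Eigenfunctions: $\sin(n\xi)$, $n = 1, 2, 3, \ldots$
General solution: $w(\xi, t) = \sum [A_n \cos(n t/2) + B_n \sin(n t/2)] \sin(n\xi)$
From $w(\xi,0) = 2 \sin(3 \xi)$: $A_3=2$. From $w_t(\xi,0) = 0$: all $B_n = 0$.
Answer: $w(\xi, t) = 2 \sin(3 \xi) \cos(3 t/2)$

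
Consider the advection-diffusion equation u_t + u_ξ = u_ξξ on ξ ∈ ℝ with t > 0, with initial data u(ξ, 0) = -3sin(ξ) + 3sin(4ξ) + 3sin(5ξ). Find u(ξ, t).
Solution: Moving frame: η = ξ - t, σ = t, u = w(η,σ), so u_t = w_σ - w_η and u_ξξ = w_ηη.
Hence u_t + u_ξ = w_σ and the PDE becomes the heat equation w_σ = w_ηη on η ∈ ℝ.
Initial data: w(η,0) = u(η,0) = -3sin(η) + 3sin(4η) + 3sin(5η). Each mode sin(nη) decays as exp(-n²σ) on ℝ, so w(η,σ) = Σ c_n exp(-n²σ) sin(nη) with c_1=-3, c_4=3, c_5=3: w(η,σ) = -3exp(-σ)sin(η) + 3exp(-16σ)sin(4η) + 3exp(-25σ)sin(5η).
Substituting back: u(ξ,t) = w(ξ - t, t).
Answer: u(ξ, t) = 3exp(-t)sin(t - ξ) - 3exp(-16t)sin(4t - 4ξ) - 3exp(-25t)sin(5t - 5ξ)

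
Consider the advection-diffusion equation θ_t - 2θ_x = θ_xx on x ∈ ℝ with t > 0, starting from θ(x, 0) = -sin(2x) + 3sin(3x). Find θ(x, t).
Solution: Change to a moving frame: let η = x + 2t, σ = t and write θ(x,t) = u(η,σ).
By the chain rule θ_t = u_σ + 2u_η, θ_x = u_η, θ_xx = u_ηη.
Then θ_t - 2θ_x = u_σ: the advection term cancels and the PDE becomes the heat equation u_σ = u_ηη on η ∈ ℝ.
Initial data: u(η,0) = θ(η,0) = -sin(2η) + 3sin(3η).
On η ∈ ℝ each mode satisfies (sin(nη))″ = -n² sin(nη), so exp(-n²σ) sin(nη) solves the heat equation; by superposition u(η,σ) = Σ c_n exp(-n²σ) sin(nη).
Reading off the coefficients: c_2=-1, c_3=3, so u(η,σ) = -exp(-4σ)sin(2η) + 3exp(-9σ)sin(3η).
Substituting back η = x + 2t, σ = t: θ(x,t) = u(x + 2t, t).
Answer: θ(x, t) = -exp(-4t)sin(4t + 2x) + 3exp(-9t)sin(6t + 3x)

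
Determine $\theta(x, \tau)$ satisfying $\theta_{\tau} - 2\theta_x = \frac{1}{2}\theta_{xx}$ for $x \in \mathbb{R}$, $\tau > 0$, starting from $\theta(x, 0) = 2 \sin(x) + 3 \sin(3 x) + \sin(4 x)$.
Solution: Change to a moving frame: let $\eta = x + 2\tau$, $\sigma = \tau$ and write $\theta(x,\tau) = u(\eta,\sigma)$.
By the chain rule $\theta_{\tau} = u_{\sigma} + 2u_{\eta}$, $\theta_x = u_{\eta}$, $\theta_{xx} = u_{\eta\eta}$.
Then $\theta_{\tau} - 2\theta_x = u_{\sigma}$: the advection term cancels and the PDE becomes the heat equation $u_{\sigma} = \frac{1}{2}u_{\eta\eta}$ on $\eta \in \mathbb{R}$.
Initial data: $u(\eta,0) = \theta(\eta,0) = 2 \sin(\eta) + 3 \sin(3 \eta) + \sin(4 \eta)$.
On $\eta \in \mathbb{R}$ each mode satisfies $(\sin(n\eta))'' = -n^2 \sin(n\eta)$, so $e^{-n^2\sigma/2} \sin(n\eta)$ solves the heat equation; by superposition $u(\eta,\sigma) = \sum c_n e^{-n^2\sigma/2} \sin(n\eta)$.
Reading off the coefficients: $c_1=2, c_3=3, c_4=1$, so $u(\eta,\sigma) = e^{-8 \sigma} \sin(4 \eta) + 2 e^{-\sigma/2} \sin(\eta) + 3 e^{-9 \sigma/2} \sin(3 \eta)$.
Substituting back $\eta = x + 2\tau$, $\sigma = \tau$: $\theta(x,\tau) = u(x + 2\tau, \tau)$.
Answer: $\theta(x, \tau) = e^{-8 \tau} \sin(8 \tau + 4 x) + 2 e^{-\tau/2} \sin(2 \tau + x) + 3 e^{-9 \tau/2} \sin(6 \tau + 3 x)$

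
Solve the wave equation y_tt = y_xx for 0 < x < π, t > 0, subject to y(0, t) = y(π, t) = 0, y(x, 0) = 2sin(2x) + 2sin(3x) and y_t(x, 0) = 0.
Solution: Using separation of variables y = X(x)T(t):
Eigenfunctions: sin(nx), n = 1, 2, 3, ...
General solution: y(x, t) = Σ [A_n cos(n t) + B_n sin(n t)] sin(nx)
From y(x,0) = 2sin(2x) + 2sin(3x): A_2=2, A_3=2. From y_t(x,0) = 0: all B_n = 0.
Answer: y(x, t) = 2sin(2x)cos(2t) + 2sin(3x)cos(3t)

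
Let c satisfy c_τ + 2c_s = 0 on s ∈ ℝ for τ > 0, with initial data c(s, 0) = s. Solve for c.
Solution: By method of characteristics (waves move right with speed 2):
Along characteristics s - 2τ = const, c is constant, so c(s,τ) = f(s - 2τ) with f = c(·, 0).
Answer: c(s, τ) = s - 2τ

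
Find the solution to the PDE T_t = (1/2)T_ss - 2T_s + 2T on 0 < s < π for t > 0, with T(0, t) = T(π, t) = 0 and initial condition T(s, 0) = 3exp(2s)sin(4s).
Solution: Substitute T = exp(2s)u, i.e. u = exp(-2s)T.
By the product rule, T_s = exp(2s)(u_s + 2u), T_ss = exp(2s)(u_ss + 4u_s + 4u), T_t = exp(2s)u_t.
Substituting into the PDE and dividing by exp(2s): u_t = (1/2)(u_ss + 4u_s + 4u) - 2(u_s + 2u) + 2u.
The lower-order terms cancel, leaving the standard heat equation u_t = (1/2)u_ss.
Initial data for u: u(s,0) = exp(-2s)T(s,0) = 3sin(4s). The boundary conditions carry over: u(0,t) = u(π,t) = 0.
Solve for u:
  Using separation of variables u = X(s)G(t):
  Eigenfunctions: sin(ns), n = 1, 2, 3, ...
  General solution: u(s, t) = Σ c_n sin(ns) exp(-n² t/2)
  Matching u(s,0) = 3sin(4s) term by term: c_4=3.
Hence u(s,t) = 3exp(-8t)sin(4s).
Transform back: T(s,t) = exp(2s)u(s,t).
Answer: T(s, t) = 3exp(2s)exp(-8t)sin(4s)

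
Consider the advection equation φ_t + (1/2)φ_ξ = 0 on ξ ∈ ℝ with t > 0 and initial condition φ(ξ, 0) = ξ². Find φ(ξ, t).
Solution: By method of characteristics (waves move right with speed 1/2):
Along characteristics ξ - (1/2)t = const, φ is constant, so φ(ξ,t) = f(ξ - (1/2)t) with f = φ(·, 0).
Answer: φ(ξ, t) = (1/4)t² - tξ + ξ²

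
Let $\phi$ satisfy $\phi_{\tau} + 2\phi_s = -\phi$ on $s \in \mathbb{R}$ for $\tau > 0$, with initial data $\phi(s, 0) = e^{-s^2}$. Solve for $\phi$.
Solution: Substitute $\phi = e^{-\tau}u$.
Then $\phi_{\tau} = e^{-\tau}(u_{\tau} - u)$, $\phi_s = e^{-\tau}u_s$; substituting and dividing by $e^{-\tau}$, the lower-order terms cancel: $u_{\tau} + 2u_s = 0$ (standard advection equation).
Data for $u$: $u(s,0) = \phi(s,0) = e^{-s^2}$.
By characteristics ($ds/d\tau = 2$), $u(s,\tau) = f(s - 2\tau)$ with $f = u( \cdot , 0)$.
So $u(s,\tau) = e^{-(s - 2 \tau)^2}$, and $\phi(s,\tau) = e^{-\tau}u(s,\tau)$.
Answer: $\phi(s, \tau) = e^{-\tau} e^{-(-2 \tau + s)^2}$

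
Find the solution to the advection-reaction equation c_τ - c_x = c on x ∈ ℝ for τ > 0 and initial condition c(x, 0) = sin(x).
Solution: Substitute c = exp(τ)u, i.e. u = exp(-τ)c.
By the product rule, c_τ = exp(τ)(u_τ + u), c_x = exp(τ)u_x.
Substituting into the PDE and dividing by exp(τ): u_τ + u - u_x = u.
The lower-order terms cancel, leaving the standard advection equation u_τ - u_x = 0.
Initial data for u: u(x,0) = c(x,0) = sin(x).
Solve for u:
  By method of characteristics (waves move left with speed 1):
  Along characteristics x + τ = const, u is constant, so u(x,τ) = f(x + τ) with f = u(·, 0).
Hence u(x,τ) = sin(x + τ).
Transform back: c(x,τ) = exp(τ)u(x,τ).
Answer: c(x, τ) = exp(τ)sin(x + τ)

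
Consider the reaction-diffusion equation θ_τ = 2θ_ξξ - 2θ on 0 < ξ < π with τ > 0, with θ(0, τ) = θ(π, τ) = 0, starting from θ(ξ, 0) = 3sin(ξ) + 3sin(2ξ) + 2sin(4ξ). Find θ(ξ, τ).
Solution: Substitute θ = exp(-2τ)u, i.e. u = exp(2τ)θ.
By the product rule, θ_τ = exp(-2τ)(u_τ - 2u), θ_ξξ = exp(-2τ)u_ξξ.
Substituting into the PDE and dividing by exp(-2τ): u_τ - 2u = 2u_ξξ - 2u.
The lower-order terms cancel, leaving the standard heat equation u_τ = 2u_ξξ.
Initial data for u: u(ξ,0) = θ(ξ,0) = 3sin(ξ) + 3sin(2ξ) + 2sin(4ξ). The boundary conditions carry over: u(0,τ) = u(π,τ) = 0.
Solve for u:
  Using separation of variables u = X(ξ)G(τ):
  Eigenfunctions: sin(nξ), n = 1, 2, 3, ...
  General solution: u(ξ, τ) = Σ c_n sin(nξ) exp(-2n² τ)
  Matching u(ξ,0) = 3sin(ξ) + 3sin(2ξ) + 2sin(4ξ) term by term: c_1=3, c_2=3, c_4=2.
Hence u(ξ,τ) = 3exp(-2τ)sin(ξ) + 3exp(-8τ)sin(2ξ) + 2exp(-32τ)sin(4ξ).
Transform back: θ(ξ,τ) = exp(-2τ)u(ξ,τ).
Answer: θ(ξ, τ) = 3exp(-4τ)sin(ξ) + 3exp(-10τ)sin(2ξ) + 2exp(-34τ)sin(4ξ)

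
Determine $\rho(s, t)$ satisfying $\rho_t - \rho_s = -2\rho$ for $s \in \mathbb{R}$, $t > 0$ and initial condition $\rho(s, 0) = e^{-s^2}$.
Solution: Substitute $\rho = e^{-2t}u$.
Then $\rho_t = e^{-2t}(u_t - 2u)$, $\rho_s = e^{-2t}u_s$; substituting and dividing by $e^{-2t}$, the lower-order terms cancel: $u_t - u_s = 0$ (standard advection equation).
Data for $u$: $u(s,0) = \rho(s,0) = e^{-s^2}$.
By characteristics ($ds/dt = -1$), $u(s,t) = f(s + t)$ with $f = u( \cdot , 0)$.
So $u(s,t) = e^{-(s + t)^2}$, and $\rho(s,t) = e^{-2t}u(s,t)$.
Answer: $\rho(s, t) = e^{-2 t} e^{-(s + t)^2}$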